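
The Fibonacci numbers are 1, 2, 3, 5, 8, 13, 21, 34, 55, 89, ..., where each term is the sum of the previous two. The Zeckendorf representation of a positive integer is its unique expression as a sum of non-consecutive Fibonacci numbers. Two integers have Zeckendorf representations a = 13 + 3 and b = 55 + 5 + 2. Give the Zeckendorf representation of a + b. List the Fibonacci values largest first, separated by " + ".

The two numbers are 16 and 62, so their sum is 78.
subtract 55 from 78: 23 remains
subtract 21 from 23: 2 remains
subtract 2 from 2: 0 remains

55 + 21 + 2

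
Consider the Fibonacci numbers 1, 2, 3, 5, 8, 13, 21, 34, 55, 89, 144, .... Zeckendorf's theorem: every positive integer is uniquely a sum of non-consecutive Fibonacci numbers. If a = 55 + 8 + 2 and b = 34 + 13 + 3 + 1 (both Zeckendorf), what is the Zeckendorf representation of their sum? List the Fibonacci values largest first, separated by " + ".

The two numbers are 65 and 51, so their sum is 116.
largest Fibonacci ≤ 116 is 89; 116 − 89 = 27
largest Fibonacci ≤ 27 is 21; 27 − 21 = 6
largest Fibonacci ≤ 6 is 5; 6 − 5 = 1
largest Fibonacci ≤ 1 is 1; 1 − 1 = 0

89 + 21 + 5 + 1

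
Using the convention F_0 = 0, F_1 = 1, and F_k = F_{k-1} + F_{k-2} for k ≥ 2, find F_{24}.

Iterating the recurrence up to F_{17} = 1597 and F_{16} = 987:
F_{18} = F_{17} + F_{16} = 1597 + 987 = 2584
F_{19} = F_{18} + F_{17} = 2584 + 1597 = 4181
F_{20} = F_{19} + F_{18} = 4181 + 2584 = 6765
F_{21} = F_{20} + F_{19} = 6765 + 4181 = 10946
F_{22} = F_{21} + F_{20} = 10946 + 6765 = 17711
F_{23} = F_{22} + F_{21} = 17711 + 10946 = 28657
F_{24} = F_{23} + F_{22} = 28657 + 17711 = 46368

46368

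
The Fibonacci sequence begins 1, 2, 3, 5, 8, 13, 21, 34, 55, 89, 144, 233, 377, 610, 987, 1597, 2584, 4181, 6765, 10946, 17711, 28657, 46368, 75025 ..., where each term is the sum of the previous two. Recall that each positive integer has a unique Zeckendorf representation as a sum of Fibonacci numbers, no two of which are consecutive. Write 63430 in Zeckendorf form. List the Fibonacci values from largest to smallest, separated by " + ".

largest Fibonacci ≤ 63430 is 46368; 63430 − 46368 = 17062
largest Fibonacci ≤ 17062 is 10946; 17062 − 10946 = 6116
largest Fibonacci ≤ 6116 is 4181; 6116 − 4181 = 1935
largest Fibonacci ≤ 1935 is 1597; 1935 − 1597 = 338
largest Fibonacci ≤ 338 is 233; 338 − 233 = 105
largest Fibonacci ≤ 105 is 89; 105 − 89 = 16
largest Fibonacci ≤ 16 is 13; 16 − 13 = 3
largest Fibonacci ≤ 3 is 3; 3 − 3 = 0
So 63430 = 46368 + 10946 + 4181 + 1597 + 233 + 89 + 13 + 3, with no two terms consecutive in the sequence.

46368 + 10946 + 4181 + 1597 + 233 + 89 + 13 + 3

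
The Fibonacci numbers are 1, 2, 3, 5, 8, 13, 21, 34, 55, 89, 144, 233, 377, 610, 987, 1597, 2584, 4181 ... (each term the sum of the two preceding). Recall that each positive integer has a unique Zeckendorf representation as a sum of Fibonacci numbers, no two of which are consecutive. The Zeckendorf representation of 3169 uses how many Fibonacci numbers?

6

2584 ≤ 3169 < 4181, so take 2584; remainder 585
377 ≤ 585 < 610, so take 377; remainder 208
144 ≤ 208 < 233, so take 144; remainder 64
55 ≤ 64 < 89, so take 55; remainder 9
8 ≤ 9 < 13, so take 8; remainder 1
1 ≤ 1 < 2, so take 1; remainder 0
3169 = 2584 + 377 + 144 + 55 + 8 + 1, which has 6 terms.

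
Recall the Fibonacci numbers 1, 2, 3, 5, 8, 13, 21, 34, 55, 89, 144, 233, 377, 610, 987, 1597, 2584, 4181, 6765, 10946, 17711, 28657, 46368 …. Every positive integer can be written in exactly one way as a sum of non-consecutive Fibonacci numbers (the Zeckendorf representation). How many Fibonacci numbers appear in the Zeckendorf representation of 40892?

take 28657 (≤ 40892); 40892 − 28657 = 12235
take 10946 (≤ 12235); 12235 − 10946 = 1289
take 987 (≤ 1289); 1289 − 987 = 302
take 233 (≤ 302); 302 − 233 = 69
take 55 (≤ 69); 69 − 55 = 14
take 13 (≤ 14); 14 − 13 = 1
take 1 (≤ 1); 1 − 1 = 0
40892 = 28657 + 10946 + 987 + 233 + 55 + 13 + 1, which has 7 terms.

7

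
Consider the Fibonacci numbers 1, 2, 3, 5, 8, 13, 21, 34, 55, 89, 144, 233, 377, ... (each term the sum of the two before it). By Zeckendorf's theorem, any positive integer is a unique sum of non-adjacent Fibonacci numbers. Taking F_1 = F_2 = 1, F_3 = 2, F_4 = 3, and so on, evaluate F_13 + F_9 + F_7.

F_13 + F_9 + F_7 = 233 + 34 + 13 = 280.

280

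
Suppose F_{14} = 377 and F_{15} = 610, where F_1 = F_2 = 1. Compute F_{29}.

By F_{2k+1} = F_k² + F_{k+1}²: F_{29} = 377² + 610² = 142129 + 372100 = 514229.

514229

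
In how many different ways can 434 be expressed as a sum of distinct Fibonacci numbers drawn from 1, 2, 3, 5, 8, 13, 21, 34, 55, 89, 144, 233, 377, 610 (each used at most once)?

11

434 = 377+55+2 = 377+34+21+2 = 233+144+55+2 = … (8 more), for 11 in all.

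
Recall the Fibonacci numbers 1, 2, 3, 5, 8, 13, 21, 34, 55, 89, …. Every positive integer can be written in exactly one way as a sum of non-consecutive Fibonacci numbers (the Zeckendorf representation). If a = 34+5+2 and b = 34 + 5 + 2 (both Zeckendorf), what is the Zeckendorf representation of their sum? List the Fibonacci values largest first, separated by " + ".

55 + 21 + 5 + 1

The two numbers are 41 and 41, so their sum is 82.
take 55 (≤ 82); 82 − 55 = 27
take 21 (≤ 27); 27 − 21 = 6
take 5 (≤ 6); 6 − 5 = 1
take 1 (≤ 1); 1 − 1 = 0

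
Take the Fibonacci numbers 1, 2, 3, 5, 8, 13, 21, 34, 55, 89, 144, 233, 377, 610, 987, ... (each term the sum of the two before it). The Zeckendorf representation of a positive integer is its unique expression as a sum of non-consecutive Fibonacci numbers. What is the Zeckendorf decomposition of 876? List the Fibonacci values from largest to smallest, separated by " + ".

Greedily peel off the largest Fibonacci term at each step:
take 610 (≤ 876); 876 − 610 = 266
take 233 (≤ 266); 266 − 233 = 33
take 21 (≤ 33); 33 − 21 = 12
take 8 (≤ 12); 12 − 8 = 4
take 3 (≤ 4); 4 − 3 = 1
take 1 (≤ 1); 1 − 1 = 0
So 876 = 610 + 233 + 21 + 8 + 3 + 1, with no two terms consecutive in the sequence.

610 + 233 + 21 + 8 + 3 + 1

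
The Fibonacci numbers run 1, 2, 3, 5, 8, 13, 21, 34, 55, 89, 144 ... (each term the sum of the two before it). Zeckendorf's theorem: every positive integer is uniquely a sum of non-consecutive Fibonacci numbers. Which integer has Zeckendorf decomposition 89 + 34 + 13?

89 + 34 + 13 = 136.

136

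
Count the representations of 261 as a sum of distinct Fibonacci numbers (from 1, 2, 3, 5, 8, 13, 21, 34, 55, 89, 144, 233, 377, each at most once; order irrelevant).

6

Starting from the Zeckendorf form and repeatedly splitting a term F_k into F_{k−1} + F_{k−2} (when neither is already used) reaches every representation.
261 = 233+21+5+2 = 233+13+8+5+2 = 144+89+21+5+2 = … (3 more), for 6 in all.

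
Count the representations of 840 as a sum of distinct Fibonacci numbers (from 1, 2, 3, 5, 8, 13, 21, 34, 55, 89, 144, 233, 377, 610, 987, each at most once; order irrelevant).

10

840 = 610+144+55+21+8+2 = 610+144+55+21+5+3+2 = 377+233+144+55+21+8+2 = … (7 more), for 10 in all.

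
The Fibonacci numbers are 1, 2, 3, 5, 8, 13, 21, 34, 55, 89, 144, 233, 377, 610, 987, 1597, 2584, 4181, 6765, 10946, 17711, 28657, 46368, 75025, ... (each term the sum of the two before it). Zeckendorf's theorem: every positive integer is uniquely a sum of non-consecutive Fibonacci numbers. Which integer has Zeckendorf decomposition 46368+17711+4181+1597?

69857

46368+17711+4181+1597 = 69857.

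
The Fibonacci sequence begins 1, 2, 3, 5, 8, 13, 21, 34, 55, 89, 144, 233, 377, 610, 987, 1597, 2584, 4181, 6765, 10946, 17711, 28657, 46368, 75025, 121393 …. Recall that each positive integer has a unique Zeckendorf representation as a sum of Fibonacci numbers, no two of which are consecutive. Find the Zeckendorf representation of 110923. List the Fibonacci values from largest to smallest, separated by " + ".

Repeatedly subtract the largest Fibonacci number that fits:
110923: greatest Fibonacci not exceeding it is 75025, leaving 35898
35898: greatest Fibonacci not exceeding it is 28657, leaving 7241
7241: greatest Fibonacci not exceeding it is 6765, leaving 476
476: greatest Fibonacci not exceeding it is 377, leaving 99
99: greatest Fibonacci not exceeding it is 89, leaving 10
10: greatest Fibonacci not exceeding it is 8, leaving 2
2: greatest Fibonacci not exceeding it is 2, leaving 0
So 110923 = 75025 + 28657 + 6765 + 377 + 89 + 8 + 2, with no two terms consecutive in the sequence.

75025 + 28657 + 6765 + 377 + 89 + 8 + 2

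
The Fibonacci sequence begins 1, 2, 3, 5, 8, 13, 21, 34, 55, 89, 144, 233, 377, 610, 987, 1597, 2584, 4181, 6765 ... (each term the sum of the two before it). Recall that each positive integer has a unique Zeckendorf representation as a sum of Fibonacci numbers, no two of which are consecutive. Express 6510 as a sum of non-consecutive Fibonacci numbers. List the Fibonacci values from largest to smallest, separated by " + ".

4181 + 1597 + 610 + 89 + 21 + 8 + 3 + 1

Greedy algorithm:
6510 − 4181 = 2329
2329 − 1597 = 732
732 − 610 = 122
122 − 89 = 33
33 − 21 = 12
12 − 8 = 4
4 − 3 = 1
1 − 1 = 0
So 6510 = 4181 + 1597 + 610 + 89 + 21 + 8 + 3 + 1, with no two terms consecutive in the sequence.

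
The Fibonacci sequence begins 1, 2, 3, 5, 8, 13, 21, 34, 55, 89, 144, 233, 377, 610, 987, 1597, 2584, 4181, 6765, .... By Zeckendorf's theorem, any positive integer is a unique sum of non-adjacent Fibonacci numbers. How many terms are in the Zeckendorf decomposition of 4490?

4

Greedy algorithm:
take 4181 (≤ 4490); 4490 − 4181 = 309
take 233 (≤ 309); 309 − 233 = 76
take 55 (≤ 76); 76 − 55 = 21
take 21 (≤ 21); 21 − 21 = 0
4490 = 4181 + 233 + 55 + 21, which has 4 terms.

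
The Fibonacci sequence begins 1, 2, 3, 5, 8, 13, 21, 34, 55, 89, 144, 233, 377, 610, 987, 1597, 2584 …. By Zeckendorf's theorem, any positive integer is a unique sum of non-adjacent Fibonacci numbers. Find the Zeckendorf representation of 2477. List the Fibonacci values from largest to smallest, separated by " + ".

Greedy algorithm:
2477 − 1597 = 880
880 − 610 = 270
270 − 233 = 37
37 − 34 = 3
3 − 3 = 0
So 2477 = 1597 + 610 + 233 + 34 + 3, with no two terms consecutive in the sequence.

1597 + 610 + 233 + 34 + 3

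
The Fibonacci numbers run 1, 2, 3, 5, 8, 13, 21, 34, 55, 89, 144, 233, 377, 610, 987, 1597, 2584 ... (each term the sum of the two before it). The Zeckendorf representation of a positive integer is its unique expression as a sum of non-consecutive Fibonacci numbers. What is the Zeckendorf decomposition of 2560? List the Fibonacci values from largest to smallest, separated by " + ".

1597 + 610 + 233 + 89 + 21 + 8 + 2

1597 ≤ 2560 < 2584, so take 1597; remainder 963
610 ≤ 963 < 987, so take 610; remainder 353
233 ≤ 353 < 377, so take 233; remainder 120
89 ≤ 120 < 144, so take 89; remainder 31
21 ≤ 31 < 34, so take 21; remainder 10
8 ≤ 10 < 13, so take 8; remainder 2
2 ≤ 2 < 3, so take 2; remainder 0
So 2560 = 1597 + 610 + 233 + 89 + 21 + 8 + 2, with no two terms consecutive in the sequence.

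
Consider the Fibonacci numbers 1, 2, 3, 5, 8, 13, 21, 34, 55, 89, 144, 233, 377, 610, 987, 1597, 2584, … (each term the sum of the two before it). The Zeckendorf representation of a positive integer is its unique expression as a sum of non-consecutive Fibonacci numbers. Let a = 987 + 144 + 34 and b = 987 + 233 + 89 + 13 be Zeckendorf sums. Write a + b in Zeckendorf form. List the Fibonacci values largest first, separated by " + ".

The two numbers are 1165 and 1322, so their sum is 2487.
Greedily peel off the largest Fibonacci term at each step:
2487: greatest Fibonacci not exceeding it is 1597, leaving 890
890: greatest Fibonacci not exceeding it is 610, leaving 280
280: greatest Fibonacci not exceeding it is 233, leaving 47
47: greatest Fibonacci not exceeding it is 34, leaving 13
13: greatest Fibonacci not exceeding it is 13, leaving 0

1597 + 610 + 233 + 34 + 13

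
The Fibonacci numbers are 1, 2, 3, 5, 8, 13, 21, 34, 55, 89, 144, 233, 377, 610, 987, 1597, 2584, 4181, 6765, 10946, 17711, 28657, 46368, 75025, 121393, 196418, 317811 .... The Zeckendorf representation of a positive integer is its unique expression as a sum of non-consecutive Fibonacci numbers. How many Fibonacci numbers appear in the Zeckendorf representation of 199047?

5

199047 − 196418 = 2629
2629 − 2584 = 45
45 − 34 = 11
11 − 8 = 3
3 − 3 = 0
199047 = 196418 + 2584 + 34 + 8 + 3, which has 5 terms.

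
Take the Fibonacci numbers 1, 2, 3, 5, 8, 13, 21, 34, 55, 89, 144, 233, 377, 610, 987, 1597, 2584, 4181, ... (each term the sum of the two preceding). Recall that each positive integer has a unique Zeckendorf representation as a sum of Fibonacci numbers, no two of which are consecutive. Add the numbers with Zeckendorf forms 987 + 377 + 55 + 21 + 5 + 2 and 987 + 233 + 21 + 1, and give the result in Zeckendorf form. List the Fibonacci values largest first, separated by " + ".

2584 + 89 + 13 + 3

The two numbers are 1447 and 1242, so their sum is 2689.
Repeatedly subtract the largest Fibonacci number that fits:
2689 − 2584 = 105
105 − 89 = 16
16 − 13 = 3
3 − 3 = 0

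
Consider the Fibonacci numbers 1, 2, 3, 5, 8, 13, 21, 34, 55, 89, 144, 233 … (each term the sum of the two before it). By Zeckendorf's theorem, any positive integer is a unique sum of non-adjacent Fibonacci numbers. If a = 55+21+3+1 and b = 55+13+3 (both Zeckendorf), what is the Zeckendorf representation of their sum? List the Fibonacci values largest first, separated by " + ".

144 + 5 + 2

The two numbers are 80 and 71, so their sum is 151.
Greedy algorithm:
151 − 144 = 7
7 − 5 = 2
2 − 2 = 0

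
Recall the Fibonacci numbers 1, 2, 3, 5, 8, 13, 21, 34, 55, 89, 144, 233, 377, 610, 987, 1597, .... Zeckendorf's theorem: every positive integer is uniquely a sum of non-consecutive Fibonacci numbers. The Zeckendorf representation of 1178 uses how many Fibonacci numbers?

4

1178: greatest Fibonacci not exceeding it is 987, leaving 191
191: greatest Fibonacci not exceeding it is 144, leaving 47
47: greatest Fibonacci not exceeding it is 34, leaving 13
13: greatest Fibonacci not exceeding it is 13, leaving 0
1178 = 987 + 144 + 34 + 13, which has 4 terms.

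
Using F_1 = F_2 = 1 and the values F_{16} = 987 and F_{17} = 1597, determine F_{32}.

2178309

By the doubling identity F_{2k} = F_k(2F_{k+1} − F_k): F_{32} = 987·(2·1597 − 987) = 987·2207 = 2178309.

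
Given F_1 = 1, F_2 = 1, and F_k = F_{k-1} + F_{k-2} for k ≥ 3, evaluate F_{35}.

9227465

Iterating the recurrence up to F_{31} = 1346269 and F_{30} = 832040:
F_{32} = F_{31} + F_{30} = 1346269 + 832040 = 2178309
F_{33} = F_{32} + F_{31} = 2178309 + 1346269 = 3524578
F_{34} = F_{33} + F_{32} = 3524578 + 2178309 = 5702887
F_{35} = F_{34} + F_{33} = 5702887 + 3524578 = 9227465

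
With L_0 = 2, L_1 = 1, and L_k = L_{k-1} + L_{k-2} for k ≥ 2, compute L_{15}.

1364

Iterating the recurrence up to L_{11} = 199 and L_{10} = 123:
L_{12} = L_{11} + L_{10} = 199 + 123 = 322
L_{13} = L_{12} + L_{11} = 322 + 199 = 521
L_{14} = L_{13} + L_{12} = 521 + 322 = 843
L_{15} = L_{14} + L_{13} = 843 + 521 = 1364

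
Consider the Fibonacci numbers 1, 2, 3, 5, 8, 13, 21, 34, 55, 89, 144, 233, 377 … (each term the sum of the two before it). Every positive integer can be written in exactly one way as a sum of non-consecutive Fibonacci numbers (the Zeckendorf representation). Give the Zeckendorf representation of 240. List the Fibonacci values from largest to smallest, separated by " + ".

240 − 233 = 7
7 − 5 = 2
2 − 2 = 0
So 240 = 233 + 5 + 2, with no two terms consecutive in the sequence.

233 + 5 + 2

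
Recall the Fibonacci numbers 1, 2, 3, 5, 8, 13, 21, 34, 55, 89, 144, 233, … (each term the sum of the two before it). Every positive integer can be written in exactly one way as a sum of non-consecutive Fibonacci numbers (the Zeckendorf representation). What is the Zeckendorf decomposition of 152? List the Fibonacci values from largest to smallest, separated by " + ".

Greedy algorithm:
largest Fibonacci ≤ 152 is 144; 152 − 144 = 8
largest Fibonacci ≤ 8 is 8; 8 − 8 = 0
So 152 = 144 + 8, with no two terms consecutive in the sequence.

144 + 8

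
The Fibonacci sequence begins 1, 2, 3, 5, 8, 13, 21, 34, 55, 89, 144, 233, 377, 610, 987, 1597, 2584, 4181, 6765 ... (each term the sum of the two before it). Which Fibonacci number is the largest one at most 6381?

4181

4181 ≤ 6381 < 6765, so the largest Fibonacci number not exceeding 6381 is 4181.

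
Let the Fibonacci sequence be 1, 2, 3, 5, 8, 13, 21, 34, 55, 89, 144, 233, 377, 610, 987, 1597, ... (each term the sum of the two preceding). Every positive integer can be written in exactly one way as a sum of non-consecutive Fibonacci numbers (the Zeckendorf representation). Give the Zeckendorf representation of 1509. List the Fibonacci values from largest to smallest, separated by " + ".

987 + 377 + 144 + 1

Repeatedly subtract the largest Fibonacci number that fits:
987 ≤ 1509 < 1597, so take 987; remainder 522
377 ≤ 522 < 610, so take 377; remainder 145
144 ≤ 145 < 233, so take 144; remainder 1
1 ≤ 1 < 2, so take 1; remainder 0
So 1509 = 987 + 377 + 144 + 1, with no two terms consecutive in the sequence.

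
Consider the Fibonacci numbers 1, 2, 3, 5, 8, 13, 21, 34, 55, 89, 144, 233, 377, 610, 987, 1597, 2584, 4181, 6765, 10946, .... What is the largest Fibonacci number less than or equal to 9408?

6765

6765 ≤ 9408 < 10946, so the largest Fibonacci number not exceeding 9408 is 6765.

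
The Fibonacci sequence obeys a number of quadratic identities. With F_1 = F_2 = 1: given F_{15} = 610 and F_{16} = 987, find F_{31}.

By F_{2k+1} = F_k² + F_{k+1}²: F_{31} = 610² + 987² = 372100 + 974169 = 1346269.

1346269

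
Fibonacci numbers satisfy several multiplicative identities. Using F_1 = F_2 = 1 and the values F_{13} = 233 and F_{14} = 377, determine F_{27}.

By F_{2k+1} = F_k² + F_{k+1}²: F_{27} = 233² + 377² = 54289 + 142129 = 196418.

196418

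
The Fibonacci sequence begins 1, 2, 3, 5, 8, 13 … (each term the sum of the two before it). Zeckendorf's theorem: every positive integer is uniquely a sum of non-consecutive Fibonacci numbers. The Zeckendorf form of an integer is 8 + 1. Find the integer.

8 + 1 = 9.

9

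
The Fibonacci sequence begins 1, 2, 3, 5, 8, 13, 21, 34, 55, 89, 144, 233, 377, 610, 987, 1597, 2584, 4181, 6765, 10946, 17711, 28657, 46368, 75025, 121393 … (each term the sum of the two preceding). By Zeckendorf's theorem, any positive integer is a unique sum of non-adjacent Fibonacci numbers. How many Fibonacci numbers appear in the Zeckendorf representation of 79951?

75025 ≤ 79951 < 121393, so take 75025; remainder 4926
4181 ≤ 4926 < 6765, so take 4181; remainder 745
610 ≤ 745 < 987, so take 610; remainder 135
89 ≤ 135 < 144, so take 89; remainder 46
34 ≤ 46 < 55, so take 34; remainder 12
8 ≤ 12 < 13, so take 8; remainder 4
3 ≤ 4 < 5, so take 3; remainder 1
1 ≤ 1 < 2, so take 1; remainder 0
79951 = 75025 + 4181 + 610 + 89 + 34 + 8 + 3 + 1, which has 8 terms.

8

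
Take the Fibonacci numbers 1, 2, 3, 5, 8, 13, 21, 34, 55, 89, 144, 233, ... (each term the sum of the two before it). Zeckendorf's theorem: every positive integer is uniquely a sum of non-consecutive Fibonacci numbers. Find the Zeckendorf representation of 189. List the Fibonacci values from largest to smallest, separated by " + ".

189: greatest Fibonacci not exceeding it is 144, leaving 45
45: greatest Fibonacci not exceeding it is 34, leaving 11
11: greatest Fibonacci not exceeding it is 8, leaving 3
3: greatest Fibonacci not exceeding it is 3, leaving 0
So 189 = 144 + 34 + 8 + 3, with no two terms consecutive in the sequence.

144 + 34 + 8 + 3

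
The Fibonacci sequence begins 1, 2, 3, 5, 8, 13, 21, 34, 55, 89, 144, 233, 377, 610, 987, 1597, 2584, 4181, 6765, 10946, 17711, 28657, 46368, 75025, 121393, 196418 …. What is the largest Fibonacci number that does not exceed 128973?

121393 ≤ 128973 < 196418, so the largest Fibonacci number not exceeding 128973 is 121393.

121393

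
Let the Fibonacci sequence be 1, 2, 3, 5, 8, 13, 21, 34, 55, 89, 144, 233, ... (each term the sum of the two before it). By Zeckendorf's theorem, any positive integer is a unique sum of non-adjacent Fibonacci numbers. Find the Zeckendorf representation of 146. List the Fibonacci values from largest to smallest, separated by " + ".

144 + 2

144 ≤ 146 < 233, so take 144; remainder 2
2 ≤ 2 < 3, so take 2; remainder 0
So 146 = 144 + 2, with no two terms consecutive in the sequence.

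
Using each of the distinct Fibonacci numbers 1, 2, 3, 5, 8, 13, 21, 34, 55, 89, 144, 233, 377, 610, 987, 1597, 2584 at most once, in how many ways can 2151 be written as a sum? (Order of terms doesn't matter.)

6

Each representation comes from the Zeckendorf form by replacing some F_k with F_{k−1} + F_{k−2} where possible.
2151 = 1597+377+144+21+8+3+1 = 1597+377+89+55+21+8+3+1 = 987+610+377+144+21+8+3+1 = 1597+233+144+89+55+21+8+3+1 = … (2 more), for 6 in all.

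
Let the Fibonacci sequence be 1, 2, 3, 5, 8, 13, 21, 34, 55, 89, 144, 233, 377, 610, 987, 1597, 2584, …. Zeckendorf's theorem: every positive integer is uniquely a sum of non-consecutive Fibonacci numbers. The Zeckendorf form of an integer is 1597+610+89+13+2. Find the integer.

2311

1597+610+89+13+2 = 2311.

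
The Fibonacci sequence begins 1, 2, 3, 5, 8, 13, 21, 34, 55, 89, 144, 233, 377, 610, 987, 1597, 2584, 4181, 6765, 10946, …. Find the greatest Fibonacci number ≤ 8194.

6765 ≤ 8194 < 10946, so the largest Fibonacci number not exceeding 8194 is 6765.

6765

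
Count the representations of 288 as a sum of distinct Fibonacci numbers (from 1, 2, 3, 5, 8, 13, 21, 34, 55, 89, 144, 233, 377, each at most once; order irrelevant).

10

Each representation comes from the Zeckendorf form by replacing some F_k with F_{k−1} + F_{k−2} where possible.
288 = 233+55 = 233+34+21 = 144+89+55 = … (7 more), for 10 in all.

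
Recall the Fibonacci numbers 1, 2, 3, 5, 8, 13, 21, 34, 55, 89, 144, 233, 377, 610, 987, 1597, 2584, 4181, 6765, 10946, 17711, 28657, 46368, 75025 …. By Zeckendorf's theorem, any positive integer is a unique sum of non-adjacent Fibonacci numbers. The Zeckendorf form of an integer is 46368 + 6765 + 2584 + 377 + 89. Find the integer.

56183

46368 + 6765 + 2584 + 377 + 89 = 56183.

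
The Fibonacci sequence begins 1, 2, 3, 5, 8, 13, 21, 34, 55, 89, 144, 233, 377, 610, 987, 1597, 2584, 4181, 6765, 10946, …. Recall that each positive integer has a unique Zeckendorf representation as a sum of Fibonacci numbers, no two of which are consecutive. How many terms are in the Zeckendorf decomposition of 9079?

6

Repeatedly subtract the largest Fibonacci number that fits:
largest Fibonacci ≤ 9079 is 6765; 9079 − 6765 = 2314
largest Fibonacci ≤ 2314 is 1597; 2314 − 1597 = 717
largest Fibonacci ≤ 717 is 610; 717 − 610 = 107
largest Fibonacci ≤ 107 is 89; 107 − 89 = 18
largest Fibonacci ≤ 18 is 13; 18 − 13 = 5
largest Fibonacci ≤ 5 is 5; 5 − 5 = 0
9079 = 6765 + 1597 + 610 + 89 + 13 + 5, which has 6 terms.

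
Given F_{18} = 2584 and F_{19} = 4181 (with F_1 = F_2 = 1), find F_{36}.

By the doubling identity F_{2k} = F_k(2F_{k+1} − F_k): F_{36} = 2584·(2·4181 − 2584) = 2584·5778 = 14930352.

14930352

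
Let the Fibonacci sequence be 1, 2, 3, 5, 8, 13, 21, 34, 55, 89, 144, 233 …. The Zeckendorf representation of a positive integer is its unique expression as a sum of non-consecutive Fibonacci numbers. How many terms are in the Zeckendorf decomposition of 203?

4

Repeatedly subtract the largest Fibonacci number that fits:
144 ≤ 203 < 233, so take 144; remainder 59
55 ≤ 59 < 89, so take 55; remainder 4
3 ≤ 4 < 5, so take 3; remainder 1
1 ≤ 1 < 2, so take 1; remainder 0
203 = 144 + 55 + 3 + 1, which has 4 terms.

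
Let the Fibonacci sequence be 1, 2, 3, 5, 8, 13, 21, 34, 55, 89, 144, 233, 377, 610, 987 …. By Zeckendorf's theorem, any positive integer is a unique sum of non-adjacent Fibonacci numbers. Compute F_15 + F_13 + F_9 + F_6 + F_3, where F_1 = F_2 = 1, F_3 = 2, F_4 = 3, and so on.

F_15 + F_13 + F_9 + F_6 + F_3 = 610 + 233 + 34 + 8 + 2 = 887.

887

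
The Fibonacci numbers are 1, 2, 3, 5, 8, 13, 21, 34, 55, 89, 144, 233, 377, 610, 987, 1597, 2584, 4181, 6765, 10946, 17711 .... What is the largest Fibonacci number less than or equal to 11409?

10946 ≤ 11409 < 17711, so the largest Fibonacci number not exceeding 11409 is 10946.

10946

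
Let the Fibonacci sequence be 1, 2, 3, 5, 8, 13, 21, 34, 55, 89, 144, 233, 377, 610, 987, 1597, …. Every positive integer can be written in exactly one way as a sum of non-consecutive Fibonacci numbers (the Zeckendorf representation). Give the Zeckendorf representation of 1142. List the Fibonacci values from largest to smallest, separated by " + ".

Greedy algorithm:
subtract 987 from 1142: 155 remains
subtract 144 from 155: 11 remains
subtract 8 from 11: 3 remains
subtract 3 from 3: 0 remains
So 1142 = 987 + 144 + 8 + 3, with no two terms consecutive in the sequence.

987 + 144 + 8 + 3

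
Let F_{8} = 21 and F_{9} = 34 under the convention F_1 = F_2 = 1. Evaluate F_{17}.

By F_{2k+1} = F_k² + F_{k+1}²: F_{17} = 21² + 34² = 441 + 1156 = 1597.

1597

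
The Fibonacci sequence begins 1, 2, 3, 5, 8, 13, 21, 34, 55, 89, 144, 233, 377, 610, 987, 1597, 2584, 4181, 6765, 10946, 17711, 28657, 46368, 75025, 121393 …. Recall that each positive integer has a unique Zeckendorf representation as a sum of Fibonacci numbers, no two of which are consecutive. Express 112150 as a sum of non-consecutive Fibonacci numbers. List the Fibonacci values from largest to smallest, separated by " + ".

largest Fibonacci ≤ 112150 is 75025; 112150 − 75025 = 37125
largest Fibonacci ≤ 37125 is 28657; 37125 − 28657 = 8468
largest Fibonacci ≤ 8468 is 6765; 8468 − 6765 = 1703
largest Fibonacci ≤ 1703 is 1597; 1703 − 1597 = 106
largest Fibonacci ≤ 106 is 89; 106 − 89 = 17
largest Fibonacci ≤ 17 is 13; 17 − 13 = 4
largest Fibonacci ≤ 4 is 3; 4 − 3 = 1
largest Fibonacci ≤ 1 is 1; 1 − 1 = 0
So 112150 = 75025 + 28657 + 6765 + 1597 + 89 + 13 + 3 + 1, with no two terms consecutive in the sequence.

75025 + 28657 + 6765 + 1597 + 89 + 13 + 3 + 1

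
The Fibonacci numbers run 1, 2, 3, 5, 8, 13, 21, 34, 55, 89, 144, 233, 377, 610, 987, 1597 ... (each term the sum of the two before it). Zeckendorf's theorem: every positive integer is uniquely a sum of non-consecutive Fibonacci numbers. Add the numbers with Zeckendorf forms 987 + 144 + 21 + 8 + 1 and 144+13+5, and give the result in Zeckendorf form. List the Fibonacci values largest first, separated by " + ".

987 + 233 + 89 + 13 + 1

The two numbers are 1161 and 162, so their sum is 1323.
Greedily peel off the largest Fibonacci term at each step:
1323 − 987 = 336
336 − 233 = 103
103 − 89 = 14
14 − 13 = 1
1 − 1 = 0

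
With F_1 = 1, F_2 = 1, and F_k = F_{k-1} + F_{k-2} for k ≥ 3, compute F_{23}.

28657

Iterating the recurrence up to F_{16} = 987 and F_{15} = 610:
F_{17} = F_{16} + F_{15} = 987 + 610 = 1597
F_{18} = F_{17} + F_{16} = 1597 + 987 = 2584
F_{19} = F_{18} + F_{17} = 2584 + 1597 = 4181
F_{20} = F_{19} + F_{18} = 4181 + 2584 = 6765
F_{21} = F_{20} + F_{19} = 6765 + 4181 = 10946
F_{22} = F_{21} + F_{20} = 10946 + 6765 = 17711
F_{23} = F_{22} + F_{21} = 17711 + 10946 = 28657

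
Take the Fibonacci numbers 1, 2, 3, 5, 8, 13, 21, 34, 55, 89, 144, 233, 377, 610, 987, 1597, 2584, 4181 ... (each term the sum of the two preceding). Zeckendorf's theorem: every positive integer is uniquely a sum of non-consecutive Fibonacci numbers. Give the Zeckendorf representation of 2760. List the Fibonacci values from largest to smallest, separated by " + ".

2760 − 2584 = 176
176 − 144 = 32
32 − 21 = 11
11 − 8 = 3
3 − 3 = 0
So 2760 = 2584 + 144 + 21 + 8 + 3, with no two terms consecutive in the sequence.

2584 + 144 + 21 + 8 + 3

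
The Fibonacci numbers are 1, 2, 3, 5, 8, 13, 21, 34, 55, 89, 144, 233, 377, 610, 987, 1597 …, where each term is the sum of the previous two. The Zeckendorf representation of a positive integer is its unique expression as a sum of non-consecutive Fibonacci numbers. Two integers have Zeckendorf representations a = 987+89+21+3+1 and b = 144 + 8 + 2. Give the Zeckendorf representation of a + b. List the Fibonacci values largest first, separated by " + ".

The two numbers are 1101 and 154, so their sum is 1255.
Repeatedly subtract the largest Fibonacci number that fits:
987 ≤ 1255 < 1597, so take 987; remainder 268
233 ≤ 268 < 377, so take 233; remainder 35
34 ≤ 35 < 55, so take 34; remainder 1
1 ≤ 1 < 2, so take 1; remainder 0

987 + 233 + 34 + 1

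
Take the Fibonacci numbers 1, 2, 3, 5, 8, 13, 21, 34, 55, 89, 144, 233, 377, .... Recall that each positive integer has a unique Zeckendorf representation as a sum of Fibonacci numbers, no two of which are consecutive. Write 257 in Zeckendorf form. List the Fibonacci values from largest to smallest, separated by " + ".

233 + 21 + 3

subtract 233 from 257: 24 remains
subtract 21 from 24: 3 remains
subtract 3 from 3: 0 remains
So 257 = 233 + 21 + 3, with no two terms consecutive in the sequence.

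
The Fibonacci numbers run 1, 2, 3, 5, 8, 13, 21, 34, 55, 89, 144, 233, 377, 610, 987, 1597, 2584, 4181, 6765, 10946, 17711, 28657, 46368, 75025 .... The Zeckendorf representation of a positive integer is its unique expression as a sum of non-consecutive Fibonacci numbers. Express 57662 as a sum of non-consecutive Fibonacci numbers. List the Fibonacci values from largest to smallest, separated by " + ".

largest Fibonacci ≤ 57662 is 46368; 57662 − 46368 = 11294
largest Fibonacci ≤ 11294 is 10946; 11294 − 10946 = 348
largest Fibonacci ≤ 348 is 233; 348 − 233 = 115
largest Fibonacci ≤ 115 is 89; 115 − 89 = 26
largest Fibonacci ≤ 26 is 21; 26 − 21 = 5
largest Fibonacci ≤ 5 is 5; 5 − 5 = 0
So 57662 = 46368 + 10946 + 233 + 89 + 21 + 5, with no two terms consecutive in the sequence.

46368 + 10946 + 233 + 89 + 21 + 5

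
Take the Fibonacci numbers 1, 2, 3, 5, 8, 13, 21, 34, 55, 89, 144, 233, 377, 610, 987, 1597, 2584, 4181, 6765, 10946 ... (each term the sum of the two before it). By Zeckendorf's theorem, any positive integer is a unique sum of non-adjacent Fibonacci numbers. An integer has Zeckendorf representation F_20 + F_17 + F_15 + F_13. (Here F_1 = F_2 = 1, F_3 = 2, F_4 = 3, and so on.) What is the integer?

F_20 + F_17 + F_15 + F_13 = 6765 + 1597 + 610 + 233 = 9205.

9205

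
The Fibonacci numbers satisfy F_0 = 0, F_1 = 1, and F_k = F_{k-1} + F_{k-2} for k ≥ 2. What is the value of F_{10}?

55

Iterating the recurrence up to F_{3} = 2 and F_{2} = 1:
F_{4} = F_{3} + F_{2} = 2 + 1 = 3
F_{5} = F_{4} + F_{3} = 3 + 2 = 5
F_{6} = F_{5} + F_{4} = 5 + 3 = 8
F_{7} = F_{6} + F_{5} = 8 + 5 = 13
F_{8} = F_{7} + F_{6} = 13 + 8 = 21
F_{9} = F_{8} + F_{7} = 21 + 13 = 34
F_{10} = F_{9} + F_{8} = 34 + 21 = 55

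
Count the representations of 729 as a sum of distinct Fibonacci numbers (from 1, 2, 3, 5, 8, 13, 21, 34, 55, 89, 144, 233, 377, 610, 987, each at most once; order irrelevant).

Starting from the Zeckendorf form and repeatedly splitting a term F_k into F_{k−1} + F_{k−2} (when neither is already used) reaches every representation.
729 = 610+89+21+8+1 = 610+89+21+5+3+1 = 610+55+34+21+8+1 = 377+233+89+21+8+1 = 610+89+13+8+5+3+1 = … (10 more), for 15 in all.

15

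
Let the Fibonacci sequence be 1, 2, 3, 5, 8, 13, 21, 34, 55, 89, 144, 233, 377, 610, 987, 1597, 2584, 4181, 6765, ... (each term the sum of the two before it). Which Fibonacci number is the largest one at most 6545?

4181

4181 ≤ 6545 < 6765, so the largest Fibonacci number not exceeding 6545 is 4181.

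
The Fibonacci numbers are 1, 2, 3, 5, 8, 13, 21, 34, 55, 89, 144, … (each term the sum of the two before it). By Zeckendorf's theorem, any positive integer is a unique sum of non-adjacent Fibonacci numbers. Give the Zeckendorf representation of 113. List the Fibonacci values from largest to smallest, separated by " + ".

Greedily peel off the largest Fibonacci term at each step:
take 89 (≤ 113); 113 − 89 = 24
take 21 (≤ 24); 24 − 21 = 3
take 3 (≤ 3); 3 − 3 = 0
So 113 = 89 + 21 + 3, with no two terms consecutive in the sequence.

89 + 21 + 3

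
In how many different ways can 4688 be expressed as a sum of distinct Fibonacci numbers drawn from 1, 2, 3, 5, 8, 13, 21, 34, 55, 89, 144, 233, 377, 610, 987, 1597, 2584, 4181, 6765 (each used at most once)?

4688 = 4181+377+89+34+5+2 = 4181+377+89+21+13+5+2 = 4181+233+144+89+34+5+2 = … (15 more), for 18 in all.

18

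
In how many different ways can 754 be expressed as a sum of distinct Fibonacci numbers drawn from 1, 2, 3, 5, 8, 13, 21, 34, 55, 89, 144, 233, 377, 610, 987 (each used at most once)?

Starting from the Zeckendorf form and repeatedly splitting a term F_k into F_{k−1} + F_{k−2} (when neither is already used) reaches every representation.
754 = 610+144 = 610+89+55 = 377+233+144 = 610+89+34+21 = 377+233+89+55 = … (7 more), for 12 in all.

12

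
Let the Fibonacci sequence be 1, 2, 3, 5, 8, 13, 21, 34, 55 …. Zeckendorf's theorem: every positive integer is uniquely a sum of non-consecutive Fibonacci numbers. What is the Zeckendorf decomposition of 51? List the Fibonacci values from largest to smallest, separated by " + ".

34 + 13 + 3 + 1

Repeatedly subtract the largest Fibonacci number that fits:
subtract 34 from 51: 17 remains
subtract 13 from 17: 4 remains
subtract 3 from 4: 1 remains
subtract 1 from 1: 0 remains
So 51 = 34 + 13 + 3 + 1, with no two terms consecutive in the sequence.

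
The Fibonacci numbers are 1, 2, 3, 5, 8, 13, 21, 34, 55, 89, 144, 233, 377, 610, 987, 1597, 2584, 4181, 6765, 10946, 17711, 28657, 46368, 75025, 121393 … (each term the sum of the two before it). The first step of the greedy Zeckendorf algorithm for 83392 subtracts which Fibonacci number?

75025 ≤ 83392 < 121393, so the largest Fibonacci number not exceeding 83392 is 75025.

75025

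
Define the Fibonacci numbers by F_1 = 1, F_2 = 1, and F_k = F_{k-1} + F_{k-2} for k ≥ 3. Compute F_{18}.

Iterating the recurrence up to F_{12} = 144 and F_{11} = 89:
F_{13} = F_{12} + F_{11} = 144 + 89 = 233
F_{14} = F_{13} + F_{12} = 233 + 144 = 377
F_{15} = F_{14} + F_{13} = 377 + 233 = 610
F_{16} = F_{15} + F_{14} = 610 + 377 = 987
F_{17} = F_{16} + F_{15} = 987 + 610 = 1597
F_{18} = F_{17} + F_{16} = 1597 + 987 = 2584

2584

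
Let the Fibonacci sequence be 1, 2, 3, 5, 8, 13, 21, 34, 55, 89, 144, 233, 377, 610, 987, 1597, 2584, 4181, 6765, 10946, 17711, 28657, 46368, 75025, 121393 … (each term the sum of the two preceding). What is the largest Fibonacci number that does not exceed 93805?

75025 ≤ 93805 < 121393, so the largest Fibonacci number not exceeding 93805 is 75025.

75025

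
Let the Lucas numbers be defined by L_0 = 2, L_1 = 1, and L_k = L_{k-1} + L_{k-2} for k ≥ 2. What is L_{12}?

Iterating the recurrence up to L_{8} = 47 and L_{7} = 29:
L_{9} = L_{8} + L_{7} = 47 + 29 = 76
L_{10} = L_{9} + L_{8} = 76 + 47 = 123
L_{11} = L_{10} + L_{9} = 123 + 76 = 199
L_{12} = L_{11} + L_{10} = 199 + 123 = 322

322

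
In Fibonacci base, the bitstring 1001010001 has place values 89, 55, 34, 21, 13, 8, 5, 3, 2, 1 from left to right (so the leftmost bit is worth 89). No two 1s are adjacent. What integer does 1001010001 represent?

119

Summing the place values of the 1 bits: 89 + 21 + 8 + 1 = 119.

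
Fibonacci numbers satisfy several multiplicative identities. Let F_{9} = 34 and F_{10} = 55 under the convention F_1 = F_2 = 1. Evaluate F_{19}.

4181

By F_{2k+1} = F_k² + F_{k+1}²: F_{19} = 34² + 55² = 1156 + 3025 = 4181.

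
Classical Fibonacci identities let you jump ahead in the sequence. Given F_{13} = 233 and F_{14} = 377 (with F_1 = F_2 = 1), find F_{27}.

By F_{2k+1} = F_k² + F_{k+1}²: F_{27} = 233² + 377² = 54289 + 142129 = 196418.

196418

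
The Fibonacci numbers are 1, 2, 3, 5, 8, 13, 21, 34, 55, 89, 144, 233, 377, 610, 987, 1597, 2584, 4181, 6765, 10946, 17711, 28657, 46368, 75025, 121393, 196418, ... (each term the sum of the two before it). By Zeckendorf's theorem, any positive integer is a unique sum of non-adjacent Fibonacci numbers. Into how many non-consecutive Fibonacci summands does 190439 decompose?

Greedy algorithm:
190439: greatest Fibonacci not exceeding it is 121393, leaving 69046
69046: greatest Fibonacci not exceeding it is 46368, leaving 22678
22678: greatest Fibonacci not exceeding it is 17711, leaving 4967
4967: greatest Fibonacci not exceeding it is 4181, leaving 786
786: greatest Fibonacci not exceeding it is 610, leaving 176
176: greatest Fibonacci not exceeding it is 144, leaving 32
32: greatest Fibonacci not exceeding it is 21, leaving 11
11: greatest Fibonacci not exceeding it is 8, leaving 3
3: greatest Fibonacci not exceeding it is 3, leaving 0
190439 = 121393 + 46368 + 17711 + 4181 + 610 + 144 + 21 + 8 + 3, which has 9 terms.

9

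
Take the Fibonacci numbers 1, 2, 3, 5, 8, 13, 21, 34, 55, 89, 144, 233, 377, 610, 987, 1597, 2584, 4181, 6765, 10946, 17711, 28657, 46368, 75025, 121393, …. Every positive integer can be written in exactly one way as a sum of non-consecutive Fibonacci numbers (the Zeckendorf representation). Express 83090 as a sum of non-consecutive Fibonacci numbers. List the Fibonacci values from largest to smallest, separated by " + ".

Greedy algorithm:
83090 − 75025 = 8065
8065 − 6765 = 1300
1300 − 987 = 313
313 − 233 = 80
80 − 55 = 25
25 − 21 = 4
4 − 3 = 1
1 − 1 = 0
So 83090 = 75025 + 6765 + 987 + 233 + 55 + 21 + 3 + 1, with no two terms consecutive in the sequence.

75025 + 6765 + 987 + 233 + 55 + 21 + 3 + 1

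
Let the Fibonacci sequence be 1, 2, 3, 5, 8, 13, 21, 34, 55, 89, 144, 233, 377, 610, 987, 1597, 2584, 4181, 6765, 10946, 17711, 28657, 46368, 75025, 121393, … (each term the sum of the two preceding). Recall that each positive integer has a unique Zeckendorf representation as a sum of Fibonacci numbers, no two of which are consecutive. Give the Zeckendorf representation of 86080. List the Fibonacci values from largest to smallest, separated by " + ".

take 75025 (≤ 86080); 86080 − 75025 = 11055
take 10946 (≤ 11055); 11055 − 10946 = 109
take 89 (≤ 109); 109 − 89 = 20
take 13 (≤ 20); 20 − 13 = 7
take 5 (≤ 7); 7 − 5 = 2
take 2 (≤ 2); 2 − 2 = 0
So 86080 = 75025 + 10946 + 89 + 13 + 5 + 2, with no two terms consecutive in the sequence.

75025 + 10946 + 89 + 13 + 5 + 2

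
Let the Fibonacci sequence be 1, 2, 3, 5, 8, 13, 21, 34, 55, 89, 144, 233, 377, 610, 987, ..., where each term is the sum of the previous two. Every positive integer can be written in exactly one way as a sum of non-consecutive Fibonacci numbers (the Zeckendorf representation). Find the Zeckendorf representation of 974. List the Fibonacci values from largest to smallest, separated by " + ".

Greedy algorithm:
subtract 610 from 974: 364 remains
subtract 233 from 364: 131 remains
subtract 89 from 131: 42 remains
subtract 34 from 42: 8 remains
subtract 8 from 8: 0 remains
So 974 = 610 + 233 + 89 + 34 + 8, with no two terms consecutive in the sequence.

610 + 233 + 89 + 34 + 8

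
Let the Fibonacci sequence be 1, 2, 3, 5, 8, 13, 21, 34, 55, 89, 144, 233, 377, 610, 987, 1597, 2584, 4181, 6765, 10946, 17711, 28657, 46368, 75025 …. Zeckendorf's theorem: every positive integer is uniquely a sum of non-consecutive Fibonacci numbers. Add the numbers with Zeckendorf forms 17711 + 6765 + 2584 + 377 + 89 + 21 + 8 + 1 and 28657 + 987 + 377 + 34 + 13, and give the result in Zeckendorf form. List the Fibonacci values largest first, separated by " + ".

The two numbers are 27556 and 30068, so their sum is 57624.
subtract 46368 from 57624: 11256 remains
subtract 10946 from 11256: 310 remains
subtract 233 from 310: 77 remains
subtract 55 from 77: 22 remains
subtract 21 from 22: 1 remains
subtract 1 from 1: 0 remains

46368 + 10946 + 233 + 55 + 21 + 1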